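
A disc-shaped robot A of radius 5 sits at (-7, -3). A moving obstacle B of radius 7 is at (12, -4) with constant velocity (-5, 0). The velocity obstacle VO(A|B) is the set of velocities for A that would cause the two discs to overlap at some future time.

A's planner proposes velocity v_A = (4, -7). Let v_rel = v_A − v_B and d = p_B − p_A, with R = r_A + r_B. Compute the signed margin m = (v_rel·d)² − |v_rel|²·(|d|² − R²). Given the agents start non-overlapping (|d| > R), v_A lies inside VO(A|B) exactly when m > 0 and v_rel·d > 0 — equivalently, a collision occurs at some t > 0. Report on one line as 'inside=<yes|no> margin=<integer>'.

d = (19, -1),  |d|² = 362;  R = 5+7 = 12,  c = 362−12² = 218
v_rel = (9, -7),  |v_rel|² = 130;  v_rel·d = (9)·(19) + (-7)·(-1) = 178
130·t² − 356·t + 218 = 0  ⇒  m = 178² − 130·218 = 3344
m = 3344 > 0,  v_rel·d = 178 > 0  ⇒  inside

inside=yes margin=3344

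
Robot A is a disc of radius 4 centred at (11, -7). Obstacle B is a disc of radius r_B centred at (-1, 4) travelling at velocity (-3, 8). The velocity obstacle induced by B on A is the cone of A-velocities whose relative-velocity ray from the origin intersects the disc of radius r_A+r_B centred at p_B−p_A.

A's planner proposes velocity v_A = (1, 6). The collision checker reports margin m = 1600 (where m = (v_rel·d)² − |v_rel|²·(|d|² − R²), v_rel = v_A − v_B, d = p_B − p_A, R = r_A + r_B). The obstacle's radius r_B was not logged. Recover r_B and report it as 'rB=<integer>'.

m = 1600
d = (-12, 11);  v_rel = (4, -2),  |v_rel|² = 20
v_rel×d = (4)·(11) − (-2)·(-12) = 20
since m = R²·20 − 20²:  R² = (400 + 1600) / 20 = 100
R = √100 = 10  ⇒  r_B = 10 − 4 = 6

rB=6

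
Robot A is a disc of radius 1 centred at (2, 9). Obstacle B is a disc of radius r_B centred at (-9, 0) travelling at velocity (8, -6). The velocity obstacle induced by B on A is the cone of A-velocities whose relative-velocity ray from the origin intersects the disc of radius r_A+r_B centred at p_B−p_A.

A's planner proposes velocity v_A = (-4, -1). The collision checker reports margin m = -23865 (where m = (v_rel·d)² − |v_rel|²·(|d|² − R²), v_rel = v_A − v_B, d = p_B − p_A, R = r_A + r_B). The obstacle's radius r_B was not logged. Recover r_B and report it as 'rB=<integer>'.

m = -23865
d = (-11, -9);  v_rel = (-12, 5),  |v_rel|² = 169
v_rel×d = (-12)·(-9) − (5)·(-11) = 163
since m = R²·169 − 163²:  R² = (26569 + -23865) / 169 = 16
R = √16 = 4  ⇒  r_B = 4 − 1 = 3

rB=3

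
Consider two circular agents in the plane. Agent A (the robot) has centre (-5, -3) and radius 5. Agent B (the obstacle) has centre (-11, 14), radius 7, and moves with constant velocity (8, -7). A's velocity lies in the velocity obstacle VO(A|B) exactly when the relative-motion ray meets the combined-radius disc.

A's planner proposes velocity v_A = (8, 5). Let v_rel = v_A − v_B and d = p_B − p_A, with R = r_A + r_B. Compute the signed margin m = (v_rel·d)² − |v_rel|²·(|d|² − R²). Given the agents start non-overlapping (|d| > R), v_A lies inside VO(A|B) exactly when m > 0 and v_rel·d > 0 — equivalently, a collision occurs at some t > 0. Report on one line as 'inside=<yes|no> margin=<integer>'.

d = (-6, 17),  |d|² = 325;  R = 5+7 = 12,  c = 325−12² = 181
v_rel = (0, 12),  |v_rel|² = 144;  v_rel·d = (0)·(-6) + (12)·(17) = 204
144·t² − 408·t + 181 = 0  ⇒  m = 204² − 144·181 = 15552
m = 15552 > 0,  v_rel·d = 204 > 0  ⇒  inside

inside=yes margin=15552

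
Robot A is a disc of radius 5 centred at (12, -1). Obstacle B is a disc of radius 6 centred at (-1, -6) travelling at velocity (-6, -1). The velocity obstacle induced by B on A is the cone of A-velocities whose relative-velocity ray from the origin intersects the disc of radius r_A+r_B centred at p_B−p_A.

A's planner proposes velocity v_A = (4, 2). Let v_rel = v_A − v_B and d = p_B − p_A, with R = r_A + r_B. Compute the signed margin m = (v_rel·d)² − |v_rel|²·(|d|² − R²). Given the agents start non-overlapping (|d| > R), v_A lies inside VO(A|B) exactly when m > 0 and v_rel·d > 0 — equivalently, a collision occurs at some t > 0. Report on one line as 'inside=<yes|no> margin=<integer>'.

d = (-13, -5),  |d|² = 194;  R = 5+6 = 11,  c = 194−11² = 73
v_rel = (10, 3),  |v_rel|² = 109;  v_rel·d = (10)·(-13) + (3)·(-5) = -145
109·t² + 290·t + 73 = 0  ⇒  m = (-145)² − 109·73 = 13068
m = 13068 > 0,  v_rel·d = -145 < 0  ⇒  outside

inside=no margin=13068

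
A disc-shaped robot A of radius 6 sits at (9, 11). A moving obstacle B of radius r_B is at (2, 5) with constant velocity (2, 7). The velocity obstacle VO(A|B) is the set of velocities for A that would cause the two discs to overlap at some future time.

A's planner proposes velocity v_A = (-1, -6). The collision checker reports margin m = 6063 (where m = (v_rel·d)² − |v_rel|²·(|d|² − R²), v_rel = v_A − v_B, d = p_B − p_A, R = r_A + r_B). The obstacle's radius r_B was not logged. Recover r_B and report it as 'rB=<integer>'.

m = 6063
d = (-7, -6);  v_rel = (-3, -13),  |v_rel|² = 178
v_rel×d = (-3)·(-6) − (-13)·(-7) = -73
since m = R²·178 − (-73)²:  R² = (5329 + 6063) / 178 = 64
R = √64 = 8  ⇒  r_B = 8 − 6 = 2

rB=2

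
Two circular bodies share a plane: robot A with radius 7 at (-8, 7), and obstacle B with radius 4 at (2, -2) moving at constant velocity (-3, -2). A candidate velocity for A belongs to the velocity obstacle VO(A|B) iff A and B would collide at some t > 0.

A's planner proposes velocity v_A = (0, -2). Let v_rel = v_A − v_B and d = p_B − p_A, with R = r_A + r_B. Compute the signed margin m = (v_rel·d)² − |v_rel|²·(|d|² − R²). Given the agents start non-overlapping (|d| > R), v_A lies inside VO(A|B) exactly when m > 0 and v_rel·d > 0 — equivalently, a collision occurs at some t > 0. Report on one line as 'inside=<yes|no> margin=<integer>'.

d = (10, -9),  |d|² = 181;  R = 7+4 = 11,  c = 181−11² = 60
v_rel = (3, 0),  |v_rel|² = 9;  v_rel·d = (3)·(10) + (0)·(-9) = 30
9·t² − 60·t + 60 = 0  ⇒  m = 30² − 9·60 = 360
m = 360 > 0,  v_rel·d = 30 > 0  ⇒  inside

inside=yes margin=360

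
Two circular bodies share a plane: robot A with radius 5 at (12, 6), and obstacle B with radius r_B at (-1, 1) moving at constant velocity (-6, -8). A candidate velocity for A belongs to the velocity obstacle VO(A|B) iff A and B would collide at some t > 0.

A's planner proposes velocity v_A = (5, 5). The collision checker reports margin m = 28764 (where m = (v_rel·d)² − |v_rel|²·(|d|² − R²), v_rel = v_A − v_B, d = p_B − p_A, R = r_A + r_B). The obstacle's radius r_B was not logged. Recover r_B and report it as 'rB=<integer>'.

m = 28764
d = (-13, -5);  v_rel = (11, 13),  |v_rel|² = 290
v_rel×d = (11)·(-5) − (13)·(-13) = 114
since m = R²·290 − 114²:  R² = (12996 + 28764) / 290 = 144
R = √144 = 12  ⇒  r_B = 12 − 5 = 7

rB=7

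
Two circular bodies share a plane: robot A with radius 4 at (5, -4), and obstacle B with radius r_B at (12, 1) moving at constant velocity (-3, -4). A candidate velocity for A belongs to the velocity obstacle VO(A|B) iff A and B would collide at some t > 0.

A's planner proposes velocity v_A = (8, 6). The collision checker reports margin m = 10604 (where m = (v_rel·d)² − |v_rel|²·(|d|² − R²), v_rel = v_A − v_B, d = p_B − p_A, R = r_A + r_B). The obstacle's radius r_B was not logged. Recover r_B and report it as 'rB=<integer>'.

m = 10604
d = (7, 5);  v_rel = (11, 10),  |v_rel|² = 221
v_rel×d = (11)·(5) − (10)·(7) = -15
since m = R²·221 − (-15)²:  R² = (225 + 10604) / 221 = 49
R = √49 = 7  ⇒  r_B = 7 − 4 = 3

rB=3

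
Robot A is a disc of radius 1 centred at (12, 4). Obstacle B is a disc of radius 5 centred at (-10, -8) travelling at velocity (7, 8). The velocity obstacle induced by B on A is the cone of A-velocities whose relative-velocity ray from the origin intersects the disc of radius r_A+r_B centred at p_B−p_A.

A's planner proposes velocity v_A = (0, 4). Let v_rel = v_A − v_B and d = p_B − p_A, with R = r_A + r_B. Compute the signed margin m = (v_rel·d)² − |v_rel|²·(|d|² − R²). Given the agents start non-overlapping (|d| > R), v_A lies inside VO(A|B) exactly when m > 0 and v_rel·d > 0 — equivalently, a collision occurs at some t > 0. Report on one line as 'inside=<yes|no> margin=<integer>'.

d = (-22, -12),  |d|² = 628;  R = 1+5 = 6,  c = 628−6² = 592
v_rel = (-7, -4),  |v_rel|² = 65;  v_rel·d = (-7)·(-22) + (-4)·(-12) = 202
65·t² − 404·t + 592 = 0  ⇒  m = 202² − 65·592 = 2324
m = 2324 > 0,  v_rel·d = 202 > 0  ⇒  inside

inside=yes margin=2324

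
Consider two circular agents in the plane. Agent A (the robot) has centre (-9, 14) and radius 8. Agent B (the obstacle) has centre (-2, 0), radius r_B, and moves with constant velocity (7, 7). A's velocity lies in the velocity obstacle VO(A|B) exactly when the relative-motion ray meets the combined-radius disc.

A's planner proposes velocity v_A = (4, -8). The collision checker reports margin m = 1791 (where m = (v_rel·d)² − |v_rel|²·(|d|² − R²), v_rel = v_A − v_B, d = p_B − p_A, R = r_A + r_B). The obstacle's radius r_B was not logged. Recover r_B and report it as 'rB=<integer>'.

m = 1791
d = (7, -14);  v_rel = (-3, -15),  |v_rel|² = 234
v_rel×d = (-3)·(-14) − (-15)·(7) = 147
since m = R²·234 − 147²:  R² = (21609 + 1791) / 234 = 100
R = √100 = 10  ⇒  r_B = 10 − 8 = 2

rB=2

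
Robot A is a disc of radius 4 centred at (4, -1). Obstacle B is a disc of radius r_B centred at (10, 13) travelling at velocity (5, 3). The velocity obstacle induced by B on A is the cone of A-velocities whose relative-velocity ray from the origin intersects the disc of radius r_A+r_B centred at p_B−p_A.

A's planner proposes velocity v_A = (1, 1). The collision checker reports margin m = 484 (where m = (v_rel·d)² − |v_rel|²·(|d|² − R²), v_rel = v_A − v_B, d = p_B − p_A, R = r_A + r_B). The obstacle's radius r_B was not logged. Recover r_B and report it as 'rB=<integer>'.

m = 484
d = (6, 14);  v_rel = (-4, -2),  |v_rel|² = 20
v_rel×d = (-4)·(14) − (-2)·(6) = -44
since m = R²·20 − (-44)²:  R² = (1936 + 484) / 20 = 121
R = √121 = 11  ⇒  r_B = 11 − 4 = 7

rB=7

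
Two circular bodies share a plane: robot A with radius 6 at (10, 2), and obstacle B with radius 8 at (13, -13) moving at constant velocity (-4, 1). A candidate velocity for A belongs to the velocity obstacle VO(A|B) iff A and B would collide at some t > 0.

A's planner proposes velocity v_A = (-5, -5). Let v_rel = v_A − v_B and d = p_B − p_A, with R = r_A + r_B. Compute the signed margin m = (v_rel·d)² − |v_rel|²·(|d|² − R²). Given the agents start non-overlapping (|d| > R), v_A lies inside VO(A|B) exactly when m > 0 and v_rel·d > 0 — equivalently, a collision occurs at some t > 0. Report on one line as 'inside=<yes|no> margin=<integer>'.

d = (3, -15),  |d|² = 234;  R = 6+8 = 14,  c = 234−14² = 38
v_rel = (-1, -6),  |v_rel|² = 37;  v_rel·d = (-1)·(3) + (-6)·(-15) = 87
37·t² − 174·t + 38 = 0  ⇒  m = 87² − 37·38 = 6163
m = 6163 > 0,  v_rel·d = 87 > 0  ⇒  inside

inside=yes margin=6163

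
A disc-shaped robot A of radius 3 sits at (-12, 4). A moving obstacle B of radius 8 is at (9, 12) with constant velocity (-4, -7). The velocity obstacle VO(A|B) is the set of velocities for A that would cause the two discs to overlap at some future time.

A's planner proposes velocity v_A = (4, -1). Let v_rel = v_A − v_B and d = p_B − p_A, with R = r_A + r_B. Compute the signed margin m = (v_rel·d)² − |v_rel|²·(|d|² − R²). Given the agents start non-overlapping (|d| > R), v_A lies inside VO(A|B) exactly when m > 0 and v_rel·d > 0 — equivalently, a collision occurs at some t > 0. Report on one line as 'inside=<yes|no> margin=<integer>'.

d = (21, 8),  |d|² = 505;  R = 3+8 = 11,  c = 505−11² = 384
v_rel = (8, 6),  |v_rel|² = 100;  v_rel·d = (8)·(21) + (6)·(8) = 216
100·t² − 432·t + 384 = 0  ⇒  m = 216² − 100·384 = 8256
m = 8256 > 0,  v_rel·d = 216 > 0  ⇒  inside

inside=yes margin=8256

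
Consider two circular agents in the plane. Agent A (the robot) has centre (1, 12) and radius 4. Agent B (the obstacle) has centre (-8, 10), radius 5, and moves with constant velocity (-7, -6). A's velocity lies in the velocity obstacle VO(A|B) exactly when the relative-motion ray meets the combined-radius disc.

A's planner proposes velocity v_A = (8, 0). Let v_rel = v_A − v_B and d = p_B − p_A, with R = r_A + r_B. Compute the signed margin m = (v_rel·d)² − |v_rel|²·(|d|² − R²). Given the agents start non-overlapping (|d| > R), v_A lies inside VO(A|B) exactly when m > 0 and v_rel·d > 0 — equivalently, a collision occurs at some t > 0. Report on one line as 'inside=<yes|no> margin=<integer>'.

d = (-9, -2),  |d|² = 85;  R = 4+5 = 9,  c = 85−9² = 4
v_rel = (15, 6),  |v_rel|² = 261;  v_rel·d = (15)·(-9) + (6)·(-2) = -147
261·t² + 294·t + 4 = 0  ⇒  m = (-147)² − 261·4 = 20565
m = 20565 > 0,  v_rel·d = -147 < 0  ⇒  outside

inside=no margin=20565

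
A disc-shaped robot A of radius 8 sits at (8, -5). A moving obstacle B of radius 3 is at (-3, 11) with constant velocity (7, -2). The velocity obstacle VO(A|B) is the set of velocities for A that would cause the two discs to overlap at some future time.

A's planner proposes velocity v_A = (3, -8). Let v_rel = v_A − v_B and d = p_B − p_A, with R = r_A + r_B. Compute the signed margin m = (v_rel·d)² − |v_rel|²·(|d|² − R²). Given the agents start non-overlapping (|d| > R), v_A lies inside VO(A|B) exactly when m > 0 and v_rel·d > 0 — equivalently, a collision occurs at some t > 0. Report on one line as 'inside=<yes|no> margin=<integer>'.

d = (-11, 16),  |d|² = 377;  R = 8+3 = 11,  c = 377−11² = 256
v_rel = (-4, -6),  |v_rel|² = 52;  v_rel·d = (-4)·(-11) + (-6)·(16) = -52
52·t² + 104·t + 256 = 0  ⇒  m = (-52)² − 52·256 = -10608
m = -10608 < 0,  v_rel·d = -52 < 0  ⇒  outside

inside=no margin=-10608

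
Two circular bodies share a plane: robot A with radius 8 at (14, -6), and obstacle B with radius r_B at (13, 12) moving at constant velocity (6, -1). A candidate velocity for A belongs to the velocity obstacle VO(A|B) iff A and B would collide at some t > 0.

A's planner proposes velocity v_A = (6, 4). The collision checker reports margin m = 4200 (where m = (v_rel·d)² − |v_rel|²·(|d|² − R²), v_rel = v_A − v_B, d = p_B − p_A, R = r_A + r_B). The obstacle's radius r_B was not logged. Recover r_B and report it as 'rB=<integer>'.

m = 4200
d = (-1, 18);  v_rel = (0, 5),  |v_rel|² = 25
v_rel×d = (0)·(18) − (5)·(-1) = 5
since m = R²·25 − 5²:  R² = (25 + 4200) / 25 = 169
R = √169 = 13  ⇒  r_B = 13 − 8 = 5

rB=5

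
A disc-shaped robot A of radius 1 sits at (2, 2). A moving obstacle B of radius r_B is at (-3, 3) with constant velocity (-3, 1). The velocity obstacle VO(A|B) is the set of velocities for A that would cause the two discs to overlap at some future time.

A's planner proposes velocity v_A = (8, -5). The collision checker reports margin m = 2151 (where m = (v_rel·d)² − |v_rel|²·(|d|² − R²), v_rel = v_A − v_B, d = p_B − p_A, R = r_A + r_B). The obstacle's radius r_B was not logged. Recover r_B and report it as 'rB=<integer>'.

m = 2151
d = (-5, 1);  v_rel = (11, -6),  |v_rel|² = 157
v_rel×d = (11)·(1) − (-6)·(-5) = -19
since m = R²·157 − (-19)²:  R² = (361 + 2151) / 157 = 16
R = √16 = 4  ⇒  r_B = 4 − 1 = 3

rB=3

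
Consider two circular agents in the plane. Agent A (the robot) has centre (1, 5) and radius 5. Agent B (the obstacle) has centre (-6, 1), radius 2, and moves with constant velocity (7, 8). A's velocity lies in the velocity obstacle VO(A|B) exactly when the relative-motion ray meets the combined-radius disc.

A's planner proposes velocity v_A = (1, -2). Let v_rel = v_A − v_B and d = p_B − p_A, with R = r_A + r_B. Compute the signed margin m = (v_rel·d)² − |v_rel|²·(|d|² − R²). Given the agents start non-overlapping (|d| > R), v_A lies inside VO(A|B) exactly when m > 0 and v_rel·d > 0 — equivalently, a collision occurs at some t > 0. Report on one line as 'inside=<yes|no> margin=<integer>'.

d = (-7, -4),  |d|² = 65;  R = 5+2 = 7,  c = 65−7² = 16
v_rel = (-6, -10),  |v_rel|² = 136;  v_rel·d = (-6)·(-7) + (-10)·(-4) = 82
136·t² − 164·t + 16 = 0  ⇒  m = 82² − 136·16 = 4548
m = 4548 > 0,  v_rel·d = 82 > 0  ⇒  inside

inside=yes margin=4548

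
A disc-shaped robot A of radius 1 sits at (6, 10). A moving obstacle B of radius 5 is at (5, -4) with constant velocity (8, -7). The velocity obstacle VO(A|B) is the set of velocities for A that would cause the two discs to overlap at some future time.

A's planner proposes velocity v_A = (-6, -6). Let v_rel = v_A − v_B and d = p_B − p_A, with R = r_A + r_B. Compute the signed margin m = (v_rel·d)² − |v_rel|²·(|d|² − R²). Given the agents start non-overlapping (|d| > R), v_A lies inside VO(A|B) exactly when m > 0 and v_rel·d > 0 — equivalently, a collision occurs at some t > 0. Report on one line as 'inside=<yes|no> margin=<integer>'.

d = (-1, -14),  |d|² = 197;  R = 1+5 = 6,  c = 197−6² = 161
v_rel = (-14, 1),  |v_rel|² = 197;  v_rel·d = (-14)·(-1) + (1)·(-14) = 0
197·t² − 0·t + 161 = 0  ⇒  m = 0² − 197·161 = -31717
m = -31717 < 0,  v_rel·d = 0 = 0  ⇒  outside

inside=no margin=-31717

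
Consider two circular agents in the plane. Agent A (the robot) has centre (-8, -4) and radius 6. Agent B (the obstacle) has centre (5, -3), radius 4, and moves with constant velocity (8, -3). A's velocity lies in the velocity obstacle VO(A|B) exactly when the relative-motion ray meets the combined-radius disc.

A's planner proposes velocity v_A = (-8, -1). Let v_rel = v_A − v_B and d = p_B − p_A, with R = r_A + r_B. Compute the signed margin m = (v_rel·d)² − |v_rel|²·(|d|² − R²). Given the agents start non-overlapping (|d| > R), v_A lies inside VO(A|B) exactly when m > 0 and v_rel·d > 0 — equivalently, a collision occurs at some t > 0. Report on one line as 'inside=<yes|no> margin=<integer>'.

d = (13, 1),  |d|² = 170;  R = 6+4 = 10,  c = 170−10² = 70
v_rel = (-16, 2),  |v_rel|² = 260;  v_rel·d = (-16)·(13) + (2)·(1) = -206
260·t² + 412·t + 70 = 0  ⇒  m = (-206)² − 260·70 = 24236
m = 24236 > 0,  v_rel·d = -206 < 0  ⇒  outside

inside=no margin=24236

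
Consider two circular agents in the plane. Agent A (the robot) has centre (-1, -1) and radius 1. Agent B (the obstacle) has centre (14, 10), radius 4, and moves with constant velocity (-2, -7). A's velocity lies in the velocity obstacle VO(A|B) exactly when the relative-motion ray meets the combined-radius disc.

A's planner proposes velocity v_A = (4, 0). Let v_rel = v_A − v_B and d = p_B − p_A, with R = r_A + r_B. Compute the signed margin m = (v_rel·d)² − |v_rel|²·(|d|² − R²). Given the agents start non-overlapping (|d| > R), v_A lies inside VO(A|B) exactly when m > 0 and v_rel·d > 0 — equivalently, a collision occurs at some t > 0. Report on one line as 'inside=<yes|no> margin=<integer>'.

d = (15, 11),  |d|² = 346;  R = 1+4 = 5,  c = 346−5² = 321
v_rel = (6, 7),  |v_rel|² = 85;  v_rel·d = (6)·(15) + (7)·(11) = 167
85·t² − 334·t + 321 = 0  ⇒  m = 167² − 85·321 = 604
m = 604 > 0,  v_rel·d = 167 > 0  ⇒  inside

inside=yes margin=604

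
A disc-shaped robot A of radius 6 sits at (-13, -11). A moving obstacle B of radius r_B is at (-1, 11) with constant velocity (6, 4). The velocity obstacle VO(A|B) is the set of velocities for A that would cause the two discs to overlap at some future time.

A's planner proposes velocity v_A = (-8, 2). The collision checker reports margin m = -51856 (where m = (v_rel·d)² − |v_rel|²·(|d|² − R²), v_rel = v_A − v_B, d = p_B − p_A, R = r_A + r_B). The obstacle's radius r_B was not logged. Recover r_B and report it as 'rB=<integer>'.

m = -51856
d = (12, 22);  v_rel = (-14, -2),  |v_rel|² = 200
v_rel×d = (-14)·(22) − (-2)·(12) = -284
since m = R²·200 − (-284)²:  R² = (80656 + -51856) / 200 = 144
R = √144 = 12  ⇒  r_B = 12 − 6 = 6

rB=6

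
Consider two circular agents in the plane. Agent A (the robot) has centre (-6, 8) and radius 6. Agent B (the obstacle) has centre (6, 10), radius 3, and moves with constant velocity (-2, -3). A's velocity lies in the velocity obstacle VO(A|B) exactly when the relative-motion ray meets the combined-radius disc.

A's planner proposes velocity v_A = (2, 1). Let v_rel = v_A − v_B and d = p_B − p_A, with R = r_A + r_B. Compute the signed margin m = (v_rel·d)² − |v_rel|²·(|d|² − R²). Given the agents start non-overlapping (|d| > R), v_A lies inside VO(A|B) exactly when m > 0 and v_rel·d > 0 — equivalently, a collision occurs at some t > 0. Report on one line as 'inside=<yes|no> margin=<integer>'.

d = (12, 2),  |d|² = 148;  R = 6+3 = 9,  c = 148−9² = 67
v_rel = (4, 4),  |v_rel|² = 32;  v_rel·d = (4)·(12) + (4)·(2) = 56
32·t² − 112·t + 67 = 0  ⇒  m = 56² − 32·67 = 992
m = 992 > 0,  v_rel·d = 56 > 0  ⇒  inside

inside=yes margin=992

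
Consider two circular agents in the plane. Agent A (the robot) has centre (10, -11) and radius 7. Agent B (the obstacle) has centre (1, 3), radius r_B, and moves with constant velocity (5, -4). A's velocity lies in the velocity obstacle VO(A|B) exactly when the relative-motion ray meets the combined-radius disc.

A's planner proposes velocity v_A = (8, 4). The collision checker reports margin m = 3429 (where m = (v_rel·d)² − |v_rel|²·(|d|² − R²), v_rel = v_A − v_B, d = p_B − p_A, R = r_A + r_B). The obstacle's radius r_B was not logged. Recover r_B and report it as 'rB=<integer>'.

m = 3429
d = (-9, 14);  v_rel = (3, 8),  |v_rel|² = 73
v_rel×d = (3)·(14) − (8)·(-9) = 114
since m = R²·73 − 114²:  R² = (12996 + 3429) / 73 = 225
R = √225 = 15  ⇒  r_B = 15 − 7 = 8

rB=8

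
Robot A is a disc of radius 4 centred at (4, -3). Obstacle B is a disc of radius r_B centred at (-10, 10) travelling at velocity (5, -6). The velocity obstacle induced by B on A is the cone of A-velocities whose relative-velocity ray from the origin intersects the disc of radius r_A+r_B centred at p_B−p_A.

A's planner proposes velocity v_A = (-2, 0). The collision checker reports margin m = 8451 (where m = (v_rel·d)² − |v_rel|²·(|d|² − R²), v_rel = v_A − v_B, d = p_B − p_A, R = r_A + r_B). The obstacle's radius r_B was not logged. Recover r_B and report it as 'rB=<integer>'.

m = 8451
d = (-14, 13);  v_rel = (-7, 6),  |v_rel|² = 85
v_rel×d = (-7)·(13) − (6)·(-14) = -7
since m = R²·85 − (-7)²:  R² = (49 + 8451) / 85 = 100
R = √100 = 10  ⇒  r_B = 10 − 4 = 6

rB=6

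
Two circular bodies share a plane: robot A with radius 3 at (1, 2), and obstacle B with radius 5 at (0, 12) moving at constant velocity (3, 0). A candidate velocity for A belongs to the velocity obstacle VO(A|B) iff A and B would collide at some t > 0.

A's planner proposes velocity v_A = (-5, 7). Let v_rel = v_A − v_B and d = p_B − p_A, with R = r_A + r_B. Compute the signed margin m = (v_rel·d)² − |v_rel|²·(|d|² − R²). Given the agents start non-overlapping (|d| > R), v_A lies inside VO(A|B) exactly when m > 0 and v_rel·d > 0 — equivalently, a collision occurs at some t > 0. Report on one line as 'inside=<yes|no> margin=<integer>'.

d = (-1, 10),  |d|² = 101;  R = 3+5 = 8,  c = 101−8² = 37
v_rel = (-8, 7),  |v_rel|² = 113;  v_rel·d = (-8)·(-1) + (7)·(10) = 78
113·t² − 156·t + 37 = 0  ⇒  m = 78² − 113·37 = 1903
m = 1903 > 0,  v_rel·d = 78 > 0  ⇒  inside

inside=yes margin=1903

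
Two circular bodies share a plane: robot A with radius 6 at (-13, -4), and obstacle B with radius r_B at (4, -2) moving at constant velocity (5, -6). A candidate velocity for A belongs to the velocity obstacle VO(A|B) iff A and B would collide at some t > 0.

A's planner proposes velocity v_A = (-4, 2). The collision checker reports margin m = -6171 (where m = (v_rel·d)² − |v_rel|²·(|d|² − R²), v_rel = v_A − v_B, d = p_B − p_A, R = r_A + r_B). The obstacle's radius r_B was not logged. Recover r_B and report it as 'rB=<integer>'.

m = -6171
d = (17, 2);  v_rel = (-9, 8),  |v_rel|² = 145
v_rel×d = (-9)·(2) − (8)·(17) = -154
since m = R²·145 − (-154)²:  R² = (23716 + -6171) / 145 = 121
R = √121 = 11  ⇒  r_B = 11 − 6 = 5

rB=5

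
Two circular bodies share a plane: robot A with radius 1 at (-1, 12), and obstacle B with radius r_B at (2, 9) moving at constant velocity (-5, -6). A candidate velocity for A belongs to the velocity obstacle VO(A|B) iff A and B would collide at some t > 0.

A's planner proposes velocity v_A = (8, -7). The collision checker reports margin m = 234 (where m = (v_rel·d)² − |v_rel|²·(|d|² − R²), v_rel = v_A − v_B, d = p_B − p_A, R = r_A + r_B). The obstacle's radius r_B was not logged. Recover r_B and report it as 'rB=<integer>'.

m = 234
d = (3, -3);  v_rel = (13, -1),  |v_rel|² = 170
v_rel×d = (13)·(-3) − (-1)·(3) = -36
since m = R²·170 − (-36)²:  R² = (1296 + 234) / 170 = 9
R = √9 = 3  ⇒  r_B = 3 − 1 = 2

rB=2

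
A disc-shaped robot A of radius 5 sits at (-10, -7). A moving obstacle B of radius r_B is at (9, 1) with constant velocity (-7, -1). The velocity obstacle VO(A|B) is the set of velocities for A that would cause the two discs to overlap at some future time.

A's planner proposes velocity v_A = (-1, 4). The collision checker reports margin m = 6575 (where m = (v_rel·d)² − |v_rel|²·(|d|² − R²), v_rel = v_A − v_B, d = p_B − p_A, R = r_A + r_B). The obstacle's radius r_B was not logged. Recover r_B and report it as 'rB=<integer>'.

m = 6575
d = (19, 8);  v_rel = (6, 5),  |v_rel|² = 61
v_rel×d = (6)·(8) − (5)·(19) = -47
since m = R²·61 − (-47)²:  R² = (2209 + 6575) / 61 = 144
R = √144 = 12  ⇒  r_B = 12 − 5 = 7

rB=7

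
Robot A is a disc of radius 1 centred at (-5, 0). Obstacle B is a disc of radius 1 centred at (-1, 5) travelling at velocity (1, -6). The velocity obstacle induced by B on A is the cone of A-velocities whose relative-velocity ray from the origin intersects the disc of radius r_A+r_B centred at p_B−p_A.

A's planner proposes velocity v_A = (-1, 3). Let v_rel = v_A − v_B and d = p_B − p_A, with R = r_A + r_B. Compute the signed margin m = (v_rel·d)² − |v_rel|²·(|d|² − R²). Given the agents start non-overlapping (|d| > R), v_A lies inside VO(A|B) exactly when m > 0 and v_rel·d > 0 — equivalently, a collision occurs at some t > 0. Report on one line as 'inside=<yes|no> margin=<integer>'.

d = (4, 5),  |d|² = 41;  R = 1+1 = 2,  c = 41−2² = 37
v_rel = (-2, 9),  |v_rel|² = 85;  v_rel·d = (-2)·(4) + (9)·(5) = 37
85·t² − 74·t + 37 = 0  ⇒  m = 37² − 85·37 = -1776
m = -1776 < 0,  v_rel·d = 37 > 0  ⇒  outside

inside=no margin=-1776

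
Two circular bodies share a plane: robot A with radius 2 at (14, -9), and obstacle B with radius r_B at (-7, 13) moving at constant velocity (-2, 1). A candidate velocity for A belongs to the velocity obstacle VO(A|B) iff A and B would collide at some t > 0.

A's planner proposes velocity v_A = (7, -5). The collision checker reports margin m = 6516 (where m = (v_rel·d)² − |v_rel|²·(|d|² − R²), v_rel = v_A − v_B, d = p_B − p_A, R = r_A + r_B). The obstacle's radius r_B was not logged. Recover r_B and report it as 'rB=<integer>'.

m = 6516
d = (-21, 22);  v_rel = (9, -6),  |v_rel|² = 117
v_rel×d = (9)·(22) − (-6)·(-21) = 72
since m = R²·117 − 72²:  R² = (5184 + 6516) / 117 = 100
R = √100 = 10  ⇒  r_B = 10 − 2 = 8

rB=8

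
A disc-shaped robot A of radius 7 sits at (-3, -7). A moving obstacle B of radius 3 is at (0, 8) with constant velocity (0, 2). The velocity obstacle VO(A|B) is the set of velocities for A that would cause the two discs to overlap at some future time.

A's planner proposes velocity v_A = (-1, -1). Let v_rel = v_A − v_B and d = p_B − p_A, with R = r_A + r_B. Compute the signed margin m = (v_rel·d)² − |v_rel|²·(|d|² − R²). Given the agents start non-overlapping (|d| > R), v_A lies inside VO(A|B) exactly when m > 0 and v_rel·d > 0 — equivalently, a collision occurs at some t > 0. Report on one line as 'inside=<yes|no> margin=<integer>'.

d = (3, 15),  |d|² = 234;  R = 7+3 = 10,  c = 234−10² = 134
v_rel = (-1, -3),  |v_rel|² = 10;  v_rel·d = (-1)·(3) + (-3)·(15) = -48
10·t² + 96·t + 134 = 0  ⇒  m = (-48)² − 10·134 = 964
m = 964 > 0,  v_rel·d = -48 < 0  ⇒  outside

inside=no margin=964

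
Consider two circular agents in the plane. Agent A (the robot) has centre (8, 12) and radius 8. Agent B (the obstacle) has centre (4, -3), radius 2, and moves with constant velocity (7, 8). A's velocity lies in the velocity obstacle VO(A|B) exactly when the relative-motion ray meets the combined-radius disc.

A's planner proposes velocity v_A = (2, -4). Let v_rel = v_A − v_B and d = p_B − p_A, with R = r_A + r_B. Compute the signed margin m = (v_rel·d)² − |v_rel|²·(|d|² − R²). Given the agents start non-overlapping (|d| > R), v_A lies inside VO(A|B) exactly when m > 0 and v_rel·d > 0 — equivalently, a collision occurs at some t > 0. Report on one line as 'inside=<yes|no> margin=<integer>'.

d = (-4, -15),  |d|² = 241;  R = 8+2 = 10,  c = 241−10² = 141
v_rel = (-5, -12),  |v_rel|² = 169;  v_rel·d = (-5)·(-4) + (-12)·(-15) = 200
169·t² − 400·t + 141 = 0  ⇒  m = 200² − 169·141 = 16171
m = 16171 > 0,  v_rel·d = 200 > 0  ⇒  inside

inside=yes margin=16171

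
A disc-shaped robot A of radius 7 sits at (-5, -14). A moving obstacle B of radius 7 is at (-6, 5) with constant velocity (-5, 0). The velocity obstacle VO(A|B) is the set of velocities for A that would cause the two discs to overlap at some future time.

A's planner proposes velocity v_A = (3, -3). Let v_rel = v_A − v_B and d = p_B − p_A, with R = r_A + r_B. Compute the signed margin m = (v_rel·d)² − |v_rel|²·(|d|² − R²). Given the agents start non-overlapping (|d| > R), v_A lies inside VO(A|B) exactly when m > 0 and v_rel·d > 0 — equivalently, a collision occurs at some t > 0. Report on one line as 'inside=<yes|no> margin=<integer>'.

d = (-1, 19),  |d|² = 362;  R = 7+7 = 14,  c = 362−14² = 166
v_rel = (8, -3),  |v_rel|² = 73;  v_rel·d = (8)·(-1) + (-3)·(19) = -65
73·t² + 130·t + 166 = 0  ⇒  m = (-65)² − 73·166 = -7893
m = -7893 < 0,  v_rel·d = -65 < 0  ⇒  outside

inside=no margin=-7893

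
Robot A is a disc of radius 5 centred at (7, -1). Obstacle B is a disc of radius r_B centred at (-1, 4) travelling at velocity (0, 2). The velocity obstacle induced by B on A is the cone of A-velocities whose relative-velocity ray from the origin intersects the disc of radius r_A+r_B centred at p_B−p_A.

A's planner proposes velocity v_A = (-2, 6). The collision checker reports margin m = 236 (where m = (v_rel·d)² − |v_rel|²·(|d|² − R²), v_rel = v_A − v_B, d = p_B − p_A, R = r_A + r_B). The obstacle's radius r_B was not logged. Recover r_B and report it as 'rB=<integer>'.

m = 236
d = (-8, 5);  v_rel = (-2, 4),  |v_rel|² = 20
v_rel×d = (-2)·(5) − (4)·(-8) = 22
since m = R²·20 − 22²:  R² = (484 + 236) / 20 = 36
R = √36 = 6  ⇒  r_B = 6 − 5 = 1

rB=1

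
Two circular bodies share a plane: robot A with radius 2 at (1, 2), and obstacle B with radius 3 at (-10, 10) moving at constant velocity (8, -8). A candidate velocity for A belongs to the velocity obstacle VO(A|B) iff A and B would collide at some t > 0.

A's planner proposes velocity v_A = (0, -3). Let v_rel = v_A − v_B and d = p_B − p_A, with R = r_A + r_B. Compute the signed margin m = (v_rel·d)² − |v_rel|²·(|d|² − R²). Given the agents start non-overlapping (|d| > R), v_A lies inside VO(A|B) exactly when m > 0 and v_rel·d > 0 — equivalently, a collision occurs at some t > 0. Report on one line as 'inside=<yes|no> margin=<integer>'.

d = (-11, 8),  |d|² = 185;  R = 2+3 = 5,  c = 185−5² = 160
v_rel = (-8, 5),  |v_rel|² = 89;  v_rel·d = (-8)·(-11) + (5)·(8) = 128
89·t² − 256·t + 160 = 0  ⇒  m = 128² − 89·160 = 2144
m = 2144 > 0,  v_rel·d = 128 > 0  ⇒  inside

inside=yes margin=2144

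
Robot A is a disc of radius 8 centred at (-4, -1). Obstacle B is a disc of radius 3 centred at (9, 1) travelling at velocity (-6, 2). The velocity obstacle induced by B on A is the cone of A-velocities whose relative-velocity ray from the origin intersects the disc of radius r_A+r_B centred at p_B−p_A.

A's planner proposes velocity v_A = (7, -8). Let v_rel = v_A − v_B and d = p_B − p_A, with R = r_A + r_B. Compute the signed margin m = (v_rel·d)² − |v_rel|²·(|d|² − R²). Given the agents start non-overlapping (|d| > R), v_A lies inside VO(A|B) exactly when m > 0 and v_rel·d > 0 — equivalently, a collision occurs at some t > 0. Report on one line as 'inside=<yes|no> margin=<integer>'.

d = (13, 2),  |d|² = 173;  R = 8+3 = 11,  c = 173−11² = 52
v_rel = (13, -10),  |v_rel|² = 269;  v_rel·d = (13)·(13) + (-10)·(2) = 149
269·t² − 298·t + 52 = 0  ⇒  m = 149² − 269·52 = 8213
m = 8213 > 0,  v_rel·d = 149 > 0  ⇒  inside

inside=yes margin=8213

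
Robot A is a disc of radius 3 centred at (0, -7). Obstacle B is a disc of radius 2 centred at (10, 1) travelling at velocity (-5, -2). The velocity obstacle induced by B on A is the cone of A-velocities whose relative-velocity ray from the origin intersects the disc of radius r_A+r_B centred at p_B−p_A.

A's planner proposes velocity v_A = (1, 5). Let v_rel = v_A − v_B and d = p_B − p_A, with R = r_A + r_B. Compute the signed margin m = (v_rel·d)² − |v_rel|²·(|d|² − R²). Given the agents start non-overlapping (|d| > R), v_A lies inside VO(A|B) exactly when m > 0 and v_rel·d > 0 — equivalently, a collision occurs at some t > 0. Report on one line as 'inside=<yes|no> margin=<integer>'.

d = (10, 8),  |d|² = 164;  R = 3+2 = 5,  c = 164−5² = 139
v_rel = (6, 7),  |v_rel|² = 85;  v_rel·d = (6)·(10) + (7)·(8) = 116
85·t² − 232·t + 139 = 0  ⇒  m = 116² − 85·139 = 1641
m = 1641 > 0,  v_rel·d = 116 > 0  ⇒  inside

inside=yes margin=1641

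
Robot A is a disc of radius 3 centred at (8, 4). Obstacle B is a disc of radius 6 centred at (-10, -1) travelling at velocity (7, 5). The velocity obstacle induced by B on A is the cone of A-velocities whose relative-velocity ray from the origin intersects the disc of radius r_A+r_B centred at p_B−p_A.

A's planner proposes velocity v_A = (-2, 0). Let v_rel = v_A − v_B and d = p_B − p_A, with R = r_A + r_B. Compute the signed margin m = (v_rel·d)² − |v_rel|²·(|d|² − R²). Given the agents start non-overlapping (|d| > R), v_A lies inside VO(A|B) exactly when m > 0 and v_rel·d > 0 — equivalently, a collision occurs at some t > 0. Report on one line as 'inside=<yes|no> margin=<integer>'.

d = (-18, -5),  |d|² = 349;  R = 3+6 = 9,  c = 349−9² = 268
v_rel = (-9, -5),  |v_rel|² = 106;  v_rel·d = (-9)·(-18) + (-5)·(-5) = 187
106·t² − 374·t + 268 = 0  ⇒  m = 187² − 106·268 = 6561
m = 6561 > 0,  v_rel·d = 187 > 0  ⇒  inside

inside=yes margin=6561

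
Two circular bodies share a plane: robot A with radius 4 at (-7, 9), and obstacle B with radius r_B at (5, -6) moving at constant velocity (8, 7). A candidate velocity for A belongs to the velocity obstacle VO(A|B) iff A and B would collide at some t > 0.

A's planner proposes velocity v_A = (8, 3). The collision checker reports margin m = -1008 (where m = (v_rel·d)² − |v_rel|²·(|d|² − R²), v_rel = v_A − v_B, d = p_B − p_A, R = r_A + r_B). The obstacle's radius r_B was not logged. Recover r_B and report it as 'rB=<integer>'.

m = -1008
d = (12, -15);  v_rel = (0, -4),  |v_rel|² = 16
v_rel×d = (0)·(-15) − (-4)·(12) = 48
since m = R²·16 − 48²:  R² = (2304 + -1008) / 16 = 81
R = √81 = 9  ⇒  r_B = 9 − 4 = 5

rB=5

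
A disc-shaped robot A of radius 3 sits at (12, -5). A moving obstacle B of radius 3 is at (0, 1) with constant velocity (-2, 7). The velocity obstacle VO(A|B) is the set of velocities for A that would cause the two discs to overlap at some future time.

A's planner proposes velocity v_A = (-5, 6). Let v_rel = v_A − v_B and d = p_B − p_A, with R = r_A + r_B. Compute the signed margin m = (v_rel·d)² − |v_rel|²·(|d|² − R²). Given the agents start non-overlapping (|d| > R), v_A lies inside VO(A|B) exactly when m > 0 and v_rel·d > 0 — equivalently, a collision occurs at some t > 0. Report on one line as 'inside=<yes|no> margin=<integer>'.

d = (-12, 6),  |d|² = 180;  R = 3+3 = 6,  c = 180−6² = 144
v_rel = (-3, -1),  |v_rel|² = 10;  v_rel·d = (-3)·(-12) + (-1)·(6) = 30
10·t² − 60·t + 144 = 0  ⇒  m = 30² − 10·144 = -540
m = -540 < 0,  v_rel·d = 30 > 0  ⇒  outside

inside=no margin=-540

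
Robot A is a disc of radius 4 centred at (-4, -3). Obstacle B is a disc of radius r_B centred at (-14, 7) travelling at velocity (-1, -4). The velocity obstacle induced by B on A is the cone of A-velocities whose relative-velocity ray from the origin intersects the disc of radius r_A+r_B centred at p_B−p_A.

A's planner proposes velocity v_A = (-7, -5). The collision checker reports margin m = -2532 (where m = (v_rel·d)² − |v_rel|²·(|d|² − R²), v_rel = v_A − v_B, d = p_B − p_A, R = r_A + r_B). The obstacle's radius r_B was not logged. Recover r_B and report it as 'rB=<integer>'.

m = -2532
d = (-10, 10);  v_rel = (-6, -1),  |v_rel|² = 37
v_rel×d = (-6)·(10) − (-1)·(-10) = -70
since m = R²·37 − (-70)²:  R² = (4900 + -2532) / 37 = 64
R = √64 = 8  ⇒  r_B = 8 − 4 = 4

rB=4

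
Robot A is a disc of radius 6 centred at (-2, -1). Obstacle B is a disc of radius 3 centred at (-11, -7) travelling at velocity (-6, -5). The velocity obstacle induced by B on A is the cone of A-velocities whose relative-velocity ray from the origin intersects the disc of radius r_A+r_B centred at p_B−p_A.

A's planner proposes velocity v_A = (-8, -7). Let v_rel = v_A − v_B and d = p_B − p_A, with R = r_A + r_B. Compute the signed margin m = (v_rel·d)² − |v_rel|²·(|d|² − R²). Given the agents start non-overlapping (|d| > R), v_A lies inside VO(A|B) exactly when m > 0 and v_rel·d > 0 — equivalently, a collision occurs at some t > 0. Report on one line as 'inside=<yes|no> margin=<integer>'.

d = (-9, -6),  |d|² = 117;  R = 6+3 = 9,  c = 117−9² = 36
v_rel = (-2, -2),  |v_rel|² = 8;  v_rel·d = (-2)·(-9) + (-2)·(-6) = 30
8·t² − 60·t + 36 = 0  ⇒  m = 30² − 8·36 = 612
m = 612 > 0,  v_rel·d = 30 > 0  ⇒  inside

inside=yes margin=612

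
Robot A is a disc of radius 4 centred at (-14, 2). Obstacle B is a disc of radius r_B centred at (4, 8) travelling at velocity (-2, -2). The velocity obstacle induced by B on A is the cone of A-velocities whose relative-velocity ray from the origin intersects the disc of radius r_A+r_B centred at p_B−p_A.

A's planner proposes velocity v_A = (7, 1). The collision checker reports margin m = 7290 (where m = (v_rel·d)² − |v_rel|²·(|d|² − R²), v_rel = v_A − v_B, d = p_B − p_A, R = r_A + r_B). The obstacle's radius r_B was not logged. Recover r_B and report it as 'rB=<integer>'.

m = 7290
d = (18, 6);  v_rel = (9, 3),  |v_rel|² = 90
v_rel×d = (9)·(6) − (3)·(18) = 0
since m = R²·90 − 0²:  R² = (0 + 7290) / 90 = 81
R = √81 = 9  ⇒  r_B = 9 − 4 = 5

rB=5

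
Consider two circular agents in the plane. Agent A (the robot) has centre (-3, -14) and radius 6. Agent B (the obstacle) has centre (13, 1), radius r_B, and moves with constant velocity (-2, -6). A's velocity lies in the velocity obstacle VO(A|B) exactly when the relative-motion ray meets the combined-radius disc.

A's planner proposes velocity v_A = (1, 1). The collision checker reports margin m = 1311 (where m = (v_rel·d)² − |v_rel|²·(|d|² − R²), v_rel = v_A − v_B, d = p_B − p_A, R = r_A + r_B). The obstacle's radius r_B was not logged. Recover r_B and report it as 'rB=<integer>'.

m = 1311
d = (16, 15);  v_rel = (3, 7),  |v_rel|² = 58
v_rel×d = (3)·(15) − (7)·(16) = -67
since m = R²·58 − (-67)²:  R² = (4489 + 1311) / 58 = 100
R = √100 = 10  ⇒  r_B = 10 − 6 = 4

rB=4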